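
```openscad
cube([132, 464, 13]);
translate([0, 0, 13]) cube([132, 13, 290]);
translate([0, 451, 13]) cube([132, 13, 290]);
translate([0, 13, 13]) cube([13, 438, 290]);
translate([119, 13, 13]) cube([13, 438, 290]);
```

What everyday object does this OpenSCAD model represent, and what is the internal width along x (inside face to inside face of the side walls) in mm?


An open box. The internal width is 106 mm.

A 132×464 base slab with four walls standing on it — an open box. The base is 132 mm wide and the walls are 13 mm thick, so the internal width is 132 − 2 × 13 = 106 mm.


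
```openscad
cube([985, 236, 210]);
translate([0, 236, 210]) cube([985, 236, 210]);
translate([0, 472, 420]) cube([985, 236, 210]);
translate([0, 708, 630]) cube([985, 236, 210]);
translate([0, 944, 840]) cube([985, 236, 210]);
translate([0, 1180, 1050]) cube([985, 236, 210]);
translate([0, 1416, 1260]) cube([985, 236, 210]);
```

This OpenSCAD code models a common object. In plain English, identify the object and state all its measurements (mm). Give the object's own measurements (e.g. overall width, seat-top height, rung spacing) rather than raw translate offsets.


A straight staircase of 7 solid steps. Each step is 985 mm wide (x), 236 mm deep (y, the going) and 210 mm tall (the rise). The first step rests on the floor; each subsequent step sits one going further in +y and one rise higher in +z, directly behind and above the previous step with no overlap.


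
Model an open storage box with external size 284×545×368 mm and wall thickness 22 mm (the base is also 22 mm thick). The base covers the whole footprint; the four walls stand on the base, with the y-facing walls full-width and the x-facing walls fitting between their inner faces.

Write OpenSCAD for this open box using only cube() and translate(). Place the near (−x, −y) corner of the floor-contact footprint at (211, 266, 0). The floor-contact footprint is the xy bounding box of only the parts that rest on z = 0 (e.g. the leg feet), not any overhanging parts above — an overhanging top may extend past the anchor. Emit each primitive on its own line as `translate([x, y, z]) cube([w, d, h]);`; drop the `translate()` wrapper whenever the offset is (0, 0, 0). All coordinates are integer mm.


translate([211, 266, 0]) cube([284, 545, 22]);
translate([211, 266, 22]) cube([284, 22, 346]);
translate([211, 789, 22]) cube([284, 22, 346]);
translate([211, 288, 22]) cube([22, 501, 346]);
translate([473, 288, 22]) cube([22, 501, 346]);


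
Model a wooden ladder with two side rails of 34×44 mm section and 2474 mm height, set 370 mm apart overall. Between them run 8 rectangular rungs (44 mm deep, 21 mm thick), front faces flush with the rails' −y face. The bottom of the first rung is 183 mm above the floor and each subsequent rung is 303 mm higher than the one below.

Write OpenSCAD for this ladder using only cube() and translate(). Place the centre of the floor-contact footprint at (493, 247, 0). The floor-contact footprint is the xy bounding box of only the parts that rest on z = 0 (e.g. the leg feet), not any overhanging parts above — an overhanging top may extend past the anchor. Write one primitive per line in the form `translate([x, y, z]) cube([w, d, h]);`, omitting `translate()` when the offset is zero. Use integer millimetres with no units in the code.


translate([308, 225, 0]) cube([34, 44, 2474]);
translate([644, 225, 0]) cube([34, 44, 2474]);
translate([342, 225, 183]) cube([302, 44, 21]);
translate([342, 225, 486]) cube([302, 44, 21]);
translate([342, 225, 789]) cube([302, 44, 21]);
translate([342, 225, 1092]) cube([302, 44, 21]);
translate([342, 225, 1395]) cube([302, 44, 21]);
translate([342, 225, 1698]) cube([302, 44, 21]);
translate([342, 225, 2001]) cube([302, 44, 21]);
translate([342, 225, 2304]) cube([302, 44, 21]);


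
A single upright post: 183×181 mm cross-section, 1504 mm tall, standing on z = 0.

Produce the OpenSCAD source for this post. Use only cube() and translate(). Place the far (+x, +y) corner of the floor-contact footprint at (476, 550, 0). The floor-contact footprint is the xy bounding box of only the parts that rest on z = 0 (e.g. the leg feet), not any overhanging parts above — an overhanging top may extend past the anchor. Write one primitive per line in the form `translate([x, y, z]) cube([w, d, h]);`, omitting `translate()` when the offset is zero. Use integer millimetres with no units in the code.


translate([293, 369, 0]) cube([183, 181, 1504]);


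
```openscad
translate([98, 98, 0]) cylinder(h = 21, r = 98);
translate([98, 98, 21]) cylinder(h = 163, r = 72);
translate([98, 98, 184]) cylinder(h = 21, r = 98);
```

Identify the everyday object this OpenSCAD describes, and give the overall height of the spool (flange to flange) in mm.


A spool. The overall height is 205 mm.

Three coaxial cylinders, large–small–large — a spool. Two 21 mm flanges and a 163 mm core give 21 + 163 + 21 = 205 mm.


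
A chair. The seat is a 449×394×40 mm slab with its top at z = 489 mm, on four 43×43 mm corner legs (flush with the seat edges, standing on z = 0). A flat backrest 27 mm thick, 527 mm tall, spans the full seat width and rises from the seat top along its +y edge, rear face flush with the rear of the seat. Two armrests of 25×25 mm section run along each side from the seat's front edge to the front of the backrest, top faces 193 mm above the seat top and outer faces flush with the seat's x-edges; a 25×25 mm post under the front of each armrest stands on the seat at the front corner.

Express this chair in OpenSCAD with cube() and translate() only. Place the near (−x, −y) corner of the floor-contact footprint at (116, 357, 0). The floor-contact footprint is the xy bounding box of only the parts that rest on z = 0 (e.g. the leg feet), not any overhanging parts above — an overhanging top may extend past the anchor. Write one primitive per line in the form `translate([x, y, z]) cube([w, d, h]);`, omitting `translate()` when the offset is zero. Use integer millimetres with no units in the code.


translate([116, 357, 449]) cube([449, 394, 40]);
translate([116, 357, 0]) cube([43, 43, 449]);
translate([522, 357, 0]) cube([43, 43, 449]);
translate([116, 708, 0]) cube([43, 43, 449]);
translate([522, 708, 0]) cube([43, 43, 449]);
translate([116, 724, 489]) cube([449, 27, 527]);
translate([116, 357, 657]) cube([25, 367, 25]);
translate([540, 357, 657]) cube([25, 367, 25]);
translate([116, 357, 489]) cube([25, 25, 168]);
translate([540, 357, 489]) cube([25, 25, 168]);


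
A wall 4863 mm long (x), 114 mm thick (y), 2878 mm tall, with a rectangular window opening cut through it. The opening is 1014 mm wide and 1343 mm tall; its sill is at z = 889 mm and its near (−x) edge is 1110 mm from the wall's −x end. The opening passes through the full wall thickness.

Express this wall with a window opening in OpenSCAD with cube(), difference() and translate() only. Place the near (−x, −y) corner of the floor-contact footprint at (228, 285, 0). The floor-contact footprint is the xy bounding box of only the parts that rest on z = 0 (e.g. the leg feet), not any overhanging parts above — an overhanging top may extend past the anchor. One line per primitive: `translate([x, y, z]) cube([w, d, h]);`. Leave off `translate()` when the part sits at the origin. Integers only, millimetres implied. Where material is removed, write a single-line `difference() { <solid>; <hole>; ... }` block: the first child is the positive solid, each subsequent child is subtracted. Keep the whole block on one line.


difference() { translate([228, 285, 0]) cube([4863, 114, 2878]); translate([1338, 285, 889]) cube([1014, 114, 1343]); }


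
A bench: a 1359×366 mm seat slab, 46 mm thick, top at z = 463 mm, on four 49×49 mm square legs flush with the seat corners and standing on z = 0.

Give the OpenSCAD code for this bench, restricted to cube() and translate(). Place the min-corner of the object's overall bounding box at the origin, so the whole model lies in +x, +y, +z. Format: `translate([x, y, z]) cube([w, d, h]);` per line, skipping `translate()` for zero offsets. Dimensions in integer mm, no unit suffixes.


translate([0, 0, 417]) cube([1359, 366, 46]);
cube([49, 49, 417]);
translate([0, 317, 0]) cube([49, 49, 417]);
translate([1310, 0, 0]) cube([49, 49, 417]);
translate([1310, 317, 0]) cube([49, 49, 417]);


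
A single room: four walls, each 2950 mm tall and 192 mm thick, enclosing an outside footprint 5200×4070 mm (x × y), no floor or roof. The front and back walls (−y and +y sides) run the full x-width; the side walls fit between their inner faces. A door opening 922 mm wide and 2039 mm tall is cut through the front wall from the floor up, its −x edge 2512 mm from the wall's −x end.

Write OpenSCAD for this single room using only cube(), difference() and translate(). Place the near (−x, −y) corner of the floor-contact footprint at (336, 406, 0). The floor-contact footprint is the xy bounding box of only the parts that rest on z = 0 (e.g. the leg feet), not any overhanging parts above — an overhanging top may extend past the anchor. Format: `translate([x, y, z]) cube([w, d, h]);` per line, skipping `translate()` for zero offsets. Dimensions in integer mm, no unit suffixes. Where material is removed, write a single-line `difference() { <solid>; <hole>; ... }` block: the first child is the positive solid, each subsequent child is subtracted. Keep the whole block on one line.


difference() { translate([336, 406, 0]) cube([5200, 192, 2950]); translate([2848, 406, 0]) cube([922, 192, 2039]); }
translate([336, 4284, 0]) cube([5200, 192, 2950]);
translate([336, 598, 0]) cube([192, 3686, 2950]);
translate([5344, 598, 0]) cube([192, 3686, 2950]);


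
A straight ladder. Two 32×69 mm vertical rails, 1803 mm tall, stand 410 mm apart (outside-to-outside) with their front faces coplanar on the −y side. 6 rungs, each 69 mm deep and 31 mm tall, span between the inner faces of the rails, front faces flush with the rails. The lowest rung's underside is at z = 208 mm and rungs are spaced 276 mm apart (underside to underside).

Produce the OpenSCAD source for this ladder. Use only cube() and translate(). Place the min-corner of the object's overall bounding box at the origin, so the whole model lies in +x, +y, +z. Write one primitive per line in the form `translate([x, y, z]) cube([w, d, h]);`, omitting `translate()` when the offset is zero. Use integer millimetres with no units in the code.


cube([32, 69, 1803]);
translate([378, 0, 0]) cube([32, 69, 1803]);
translate([32, 0, 208]) cube([346, 69, 31]);
translate([32, 0, 484]) cube([346, 69, 31]);
translate([32, 0, 760]) cube([346, 69, 31]);
translate([32, 0, 1036]) cube([346, 69, 31]);
translate([32, 0, 1312]) cube([346, 69, 31]);
translate([32, 0, 1588]) cube([346, 69, 31]);


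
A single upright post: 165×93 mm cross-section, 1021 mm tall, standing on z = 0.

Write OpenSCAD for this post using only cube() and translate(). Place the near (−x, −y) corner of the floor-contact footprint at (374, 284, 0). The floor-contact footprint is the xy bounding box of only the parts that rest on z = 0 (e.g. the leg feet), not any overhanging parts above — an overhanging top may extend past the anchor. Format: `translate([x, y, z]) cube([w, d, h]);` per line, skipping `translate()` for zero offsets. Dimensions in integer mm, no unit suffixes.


translate([374, 284, 0]) cube([165, 93, 1021]);


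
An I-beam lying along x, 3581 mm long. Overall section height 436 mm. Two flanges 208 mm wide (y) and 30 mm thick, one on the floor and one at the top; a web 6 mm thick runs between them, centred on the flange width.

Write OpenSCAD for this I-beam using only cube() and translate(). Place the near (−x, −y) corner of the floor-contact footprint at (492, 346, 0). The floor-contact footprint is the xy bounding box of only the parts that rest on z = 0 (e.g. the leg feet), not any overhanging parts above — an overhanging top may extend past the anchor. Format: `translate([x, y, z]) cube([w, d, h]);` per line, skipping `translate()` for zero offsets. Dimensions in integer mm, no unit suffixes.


translate([492, 346, 0]) cube([3581, 208, 30]);
translate([492, 447, 30]) cube([3581, 6, 376]);
translate([492, 346, 406]) cube([3581, 208, 30]);


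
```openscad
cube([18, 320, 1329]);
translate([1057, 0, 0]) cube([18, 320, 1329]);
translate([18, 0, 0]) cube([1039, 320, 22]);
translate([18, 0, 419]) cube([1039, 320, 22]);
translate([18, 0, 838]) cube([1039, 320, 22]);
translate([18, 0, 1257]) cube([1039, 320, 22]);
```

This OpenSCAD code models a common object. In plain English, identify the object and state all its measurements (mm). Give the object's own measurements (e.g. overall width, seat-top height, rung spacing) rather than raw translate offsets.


An open bookshelf. Two side panels, each 18 mm thick, 320 mm deep and 1329 mm tall, stand 1075 mm apart (outside-to-outside). Between them sit 4 shelves, each 22 mm thick and 320 mm deep, spanning the full gap between the sides. The bottom shelf rests on the floor (its underside at z = 0) and the clear gap between one shelf's top and the next shelf's underside is 397 mm.


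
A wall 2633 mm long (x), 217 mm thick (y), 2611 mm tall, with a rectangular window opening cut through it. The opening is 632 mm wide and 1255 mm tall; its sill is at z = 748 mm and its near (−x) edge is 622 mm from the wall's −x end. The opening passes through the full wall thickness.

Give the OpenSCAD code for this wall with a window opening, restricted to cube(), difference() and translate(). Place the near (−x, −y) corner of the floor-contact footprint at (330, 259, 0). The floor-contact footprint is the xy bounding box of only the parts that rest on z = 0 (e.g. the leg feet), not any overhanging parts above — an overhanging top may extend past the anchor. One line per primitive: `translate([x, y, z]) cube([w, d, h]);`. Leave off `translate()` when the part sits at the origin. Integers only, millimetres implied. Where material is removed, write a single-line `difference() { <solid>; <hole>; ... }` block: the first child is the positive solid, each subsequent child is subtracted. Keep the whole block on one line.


difference() { translate([330, 259, 0]) cube([2633, 217, 2611]); translate([952, 259, 748]) cube([632, 217, 1255]); }


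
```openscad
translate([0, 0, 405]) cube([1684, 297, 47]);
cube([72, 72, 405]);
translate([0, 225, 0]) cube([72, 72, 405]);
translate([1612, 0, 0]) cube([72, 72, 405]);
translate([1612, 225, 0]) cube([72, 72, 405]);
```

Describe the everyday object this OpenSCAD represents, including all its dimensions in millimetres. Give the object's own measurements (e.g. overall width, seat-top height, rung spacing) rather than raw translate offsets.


A long wooden bench with a 1684 mm (x) × 297 mm (y) seat, 47 mm thick, its top surface 452 mm above the floor. Four 72 mm square legs at the seat corners, flush with the edges, run from z = 0 to the seat underside.


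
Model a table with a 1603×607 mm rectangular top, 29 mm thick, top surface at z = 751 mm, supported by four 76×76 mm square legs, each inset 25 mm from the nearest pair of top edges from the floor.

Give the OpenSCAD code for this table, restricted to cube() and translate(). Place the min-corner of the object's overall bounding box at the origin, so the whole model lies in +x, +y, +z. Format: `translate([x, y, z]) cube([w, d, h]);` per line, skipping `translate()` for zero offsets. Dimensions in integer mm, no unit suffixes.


translate([0, 0, 722]) cube([1603, 607, 29]);
translate([25, 25, 0]) cube([76, 76, 722]);
translate([1502, 25, 0]) cube([76, 76, 722]);
translate([25, 506, 0]) cube([76, 76, 722]);
translate([1502, 506, 0]) cube([76, 76, 722]);


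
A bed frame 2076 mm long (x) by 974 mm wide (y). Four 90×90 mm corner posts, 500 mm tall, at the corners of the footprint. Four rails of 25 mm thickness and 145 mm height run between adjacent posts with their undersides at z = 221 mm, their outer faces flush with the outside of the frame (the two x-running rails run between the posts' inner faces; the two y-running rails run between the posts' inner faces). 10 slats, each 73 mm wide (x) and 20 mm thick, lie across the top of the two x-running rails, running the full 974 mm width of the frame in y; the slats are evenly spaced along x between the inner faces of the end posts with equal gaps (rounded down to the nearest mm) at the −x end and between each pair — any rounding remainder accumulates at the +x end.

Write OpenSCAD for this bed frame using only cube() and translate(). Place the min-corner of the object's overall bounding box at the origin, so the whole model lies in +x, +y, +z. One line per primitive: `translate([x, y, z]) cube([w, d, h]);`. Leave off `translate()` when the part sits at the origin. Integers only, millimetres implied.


cube([90, 90, 500]);
translate([0, 884, 0]) cube([90, 90, 500]);
translate([1986, 0, 0]) cube([90, 90, 500]);
translate([1986, 884, 0]) cube([90, 90, 500]);
translate([90, 0, 221]) cube([1896, 25, 145]);
translate([90, 949, 221]) cube([1896, 25, 145]);
translate([0, 90, 221]) cube([25, 794, 145]);
translate([2051, 90, 221]) cube([25, 794, 145]);
translate([196, 0, 366]) cube([73, 974, 20]);
translate([375, 0, 366]) cube([73, 974, 20]);
translate([554, 0, 366]) cube([73, 974, 20]);
translate([733, 0, 366]) cube([73, 974, 20]);
translate([912, 0, 366]) cube([73, 974, 20]);
translate([1091, 0, 366]) cube([73, 974, 20]);
translate([1270, 0, 366]) cube([73, 974, 20]);
translate([1449, 0, 366]) cube([73, 974, 20]);
translate([1628, 0, 366]) cube([73, 974, 20]);
translate([1807, 0, 366]) cube([73, 974, 20]);


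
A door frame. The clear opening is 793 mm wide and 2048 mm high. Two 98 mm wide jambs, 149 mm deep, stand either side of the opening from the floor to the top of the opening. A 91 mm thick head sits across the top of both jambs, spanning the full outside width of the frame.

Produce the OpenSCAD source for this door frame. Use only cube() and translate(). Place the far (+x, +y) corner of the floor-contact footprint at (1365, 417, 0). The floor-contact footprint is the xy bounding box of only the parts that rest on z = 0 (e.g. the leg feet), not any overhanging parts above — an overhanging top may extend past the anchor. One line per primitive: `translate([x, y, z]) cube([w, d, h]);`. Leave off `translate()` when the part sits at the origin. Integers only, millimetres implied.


translate([376, 268, 0]) cube([98, 149, 2048]);
translate([1267, 268, 0]) cube([98, 149, 2048]);
translate([376, 268, 2048]) cube([989, 149, 91]);


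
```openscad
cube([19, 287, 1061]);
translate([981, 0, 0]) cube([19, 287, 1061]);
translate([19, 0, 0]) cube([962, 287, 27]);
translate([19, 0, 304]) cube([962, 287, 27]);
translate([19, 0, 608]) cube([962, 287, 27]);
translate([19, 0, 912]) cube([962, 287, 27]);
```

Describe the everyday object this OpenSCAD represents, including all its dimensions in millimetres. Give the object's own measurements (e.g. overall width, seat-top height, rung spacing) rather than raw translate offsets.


An open bookshelf. Two side panels, each 19 mm thick, 287 mm deep and 1061 mm tall, stand 1000 mm apart (outside-to-outside). Between them sit 4 shelves, each 27 mm thick and 287 mm deep, spanning the full gap between the sides. The bottom shelf rests on the floor (its underside at z = 0) and the clear gap between one shelf's top and the next shelf's underside is 277 mm.


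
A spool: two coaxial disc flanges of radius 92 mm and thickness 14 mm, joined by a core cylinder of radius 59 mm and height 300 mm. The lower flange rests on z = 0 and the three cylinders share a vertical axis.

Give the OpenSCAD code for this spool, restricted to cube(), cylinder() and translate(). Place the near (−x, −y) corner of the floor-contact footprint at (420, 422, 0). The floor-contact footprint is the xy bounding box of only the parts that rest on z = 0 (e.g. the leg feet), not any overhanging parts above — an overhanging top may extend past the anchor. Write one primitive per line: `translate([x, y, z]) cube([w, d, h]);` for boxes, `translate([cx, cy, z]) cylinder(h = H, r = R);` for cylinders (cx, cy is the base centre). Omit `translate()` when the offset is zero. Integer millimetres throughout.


translate([512, 514, 0]) cylinder(h = 14, r = 92);
translate([512, 514, 14]) cylinder(h = 300, r = 59);
translate([512, 514, 314]) cylinder(h = 14, r = 92);


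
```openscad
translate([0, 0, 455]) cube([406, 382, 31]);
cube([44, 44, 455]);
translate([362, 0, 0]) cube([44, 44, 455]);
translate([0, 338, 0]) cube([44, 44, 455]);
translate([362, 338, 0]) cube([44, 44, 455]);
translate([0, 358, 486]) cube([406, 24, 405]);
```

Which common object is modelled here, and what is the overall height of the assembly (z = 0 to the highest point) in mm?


A chair. The overall height is 891 mm.

A slab on four corner posts with a tall panel at the back — a chair. The seat slab sits at z = 455 with thickness 31, and the 405 mm backrest starts at the seat top, so the overall height is 455 + 31 + 405 = 891 mm.


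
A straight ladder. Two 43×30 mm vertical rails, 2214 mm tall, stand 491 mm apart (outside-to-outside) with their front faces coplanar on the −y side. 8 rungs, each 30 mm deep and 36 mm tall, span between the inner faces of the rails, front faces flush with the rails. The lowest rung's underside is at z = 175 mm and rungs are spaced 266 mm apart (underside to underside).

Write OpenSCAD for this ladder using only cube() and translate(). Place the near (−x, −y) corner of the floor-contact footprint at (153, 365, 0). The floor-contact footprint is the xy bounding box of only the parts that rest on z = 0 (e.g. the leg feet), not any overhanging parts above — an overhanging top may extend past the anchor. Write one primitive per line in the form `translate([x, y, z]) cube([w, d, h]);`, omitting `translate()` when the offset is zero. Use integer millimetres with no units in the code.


// rung span = 491 - 2*43 = 405
// rung[k] z = 175 + k*266
translate([153, 365, 0]) cube([43, 30, 2214]);
translate([601, 365, 0]) cube([43, 30, 2214]);
translate([196, 365, 175]) cube([405, 30, 36]);
translate([196, 365, 441]) cube([405, 30, 36]);
translate([196, 365, 707]) cube([405, 30, 36]);
translate([196, 365, 973]) cube([405, 30, 36]);
translate([196, 365, 1239]) cube([405, 30, 36]);
translate([196, 365, 1505]) cube([405, 30, 36]);
translate([196, 365, 1771]) cube([405, 30, 36]);
translate([196, 365, 2037]) cube([405, 30, 36]);


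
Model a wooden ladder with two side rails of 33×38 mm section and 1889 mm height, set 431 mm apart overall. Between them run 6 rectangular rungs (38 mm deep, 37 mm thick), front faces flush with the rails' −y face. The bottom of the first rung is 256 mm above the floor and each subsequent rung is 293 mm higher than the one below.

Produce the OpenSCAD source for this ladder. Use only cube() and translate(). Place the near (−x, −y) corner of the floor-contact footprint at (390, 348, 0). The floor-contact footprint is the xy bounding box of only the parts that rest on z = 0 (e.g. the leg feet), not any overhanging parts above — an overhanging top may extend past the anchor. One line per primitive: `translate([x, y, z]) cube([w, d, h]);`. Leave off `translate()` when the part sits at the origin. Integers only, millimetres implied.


translate([390, 348, 0]) cube([33, 38, 1889]);
translate([788, 348, 0]) cube([33, 38, 1889]);
translate([423, 348, 256]) cube([365, 38, 37]);
translate([423, 348, 549]) cube([365, 38, 37]);
translate([423, 348, 842]) cube([365, 38, 37]);
translate([423, 348, 1135]) cube([365, 38, 37]);
translate([423, 348, 1428]) cube([365, 38, 37]);
translate([423, 348, 1721]) cube([365, 38, 37]);


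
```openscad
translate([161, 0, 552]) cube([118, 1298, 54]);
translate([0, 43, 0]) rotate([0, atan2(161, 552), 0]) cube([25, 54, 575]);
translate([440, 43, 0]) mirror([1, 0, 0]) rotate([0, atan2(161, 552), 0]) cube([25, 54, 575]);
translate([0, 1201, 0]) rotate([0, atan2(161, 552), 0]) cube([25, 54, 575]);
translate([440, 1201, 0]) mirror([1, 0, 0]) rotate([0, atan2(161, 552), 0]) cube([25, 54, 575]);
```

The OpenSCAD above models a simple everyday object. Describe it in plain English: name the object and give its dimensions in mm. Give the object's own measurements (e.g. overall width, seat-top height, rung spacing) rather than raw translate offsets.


A sawhorse. A 118×1298×54 mm beam (x, y, z) sits on two A-frame leg pairs. Each pair is two raked legs of 25×54 mm section (54 mm along y) splaying symmetrically in x. Each leg rises 552 mm vertically over 161 mm of horizontal reach and is 575 mm long along its own axis. Every leg's outer bottom edge rests on the floor and its outer top edge meets a bottom edge of the beam — the left legs (tilting toward +x) meet the beam's −x bottom edge, the right legs (their mirror images, tilting toward −x) meet its +x bottom edge — so the leg tops tuck under the beam, the beam's underside is 552 mm above the floor, and the feet are 440 mm apart outside-to-outside with the beam centred between them. The two leg pairs are set in 43 mm from either end of the beam.


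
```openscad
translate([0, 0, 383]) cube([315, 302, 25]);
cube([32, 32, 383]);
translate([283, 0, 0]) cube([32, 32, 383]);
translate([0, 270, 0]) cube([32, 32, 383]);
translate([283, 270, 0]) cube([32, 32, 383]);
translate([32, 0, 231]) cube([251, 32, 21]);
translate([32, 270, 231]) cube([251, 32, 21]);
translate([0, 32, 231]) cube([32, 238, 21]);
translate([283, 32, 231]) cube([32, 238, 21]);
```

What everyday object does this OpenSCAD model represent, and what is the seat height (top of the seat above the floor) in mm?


A stool. The seat height is 408 mm.

A 315×302×25 slab at z = 383 on four corner posts — a stool. The seat top is 383 + 25 = 408 mm.


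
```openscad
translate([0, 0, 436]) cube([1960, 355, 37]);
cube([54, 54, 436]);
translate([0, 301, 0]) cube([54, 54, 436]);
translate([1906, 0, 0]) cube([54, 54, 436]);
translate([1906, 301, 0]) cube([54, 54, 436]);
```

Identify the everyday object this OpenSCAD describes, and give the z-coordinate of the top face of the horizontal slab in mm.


A bench. The seat-top height is 473 mm.

A long slab on four corner posts — a bench. The slab sits at z = 436 with thickness 37, so the top is 436 + 37 = 473 mm.


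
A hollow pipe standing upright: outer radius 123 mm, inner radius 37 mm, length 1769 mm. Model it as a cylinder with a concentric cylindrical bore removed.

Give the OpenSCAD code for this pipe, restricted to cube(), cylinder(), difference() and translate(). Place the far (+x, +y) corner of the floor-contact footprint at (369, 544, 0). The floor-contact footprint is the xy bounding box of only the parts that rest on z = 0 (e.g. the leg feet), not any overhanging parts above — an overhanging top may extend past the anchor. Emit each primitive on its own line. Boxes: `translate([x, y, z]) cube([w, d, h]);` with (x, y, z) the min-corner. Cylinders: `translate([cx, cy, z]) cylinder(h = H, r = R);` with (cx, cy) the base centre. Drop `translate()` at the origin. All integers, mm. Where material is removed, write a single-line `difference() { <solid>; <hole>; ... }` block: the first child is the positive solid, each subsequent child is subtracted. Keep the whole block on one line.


difference() { translate([246, 421, 0]) cylinder(h = 1769, r = 123); translate([246, 421, 0]) cylinder(h = 1769, r = 37); }


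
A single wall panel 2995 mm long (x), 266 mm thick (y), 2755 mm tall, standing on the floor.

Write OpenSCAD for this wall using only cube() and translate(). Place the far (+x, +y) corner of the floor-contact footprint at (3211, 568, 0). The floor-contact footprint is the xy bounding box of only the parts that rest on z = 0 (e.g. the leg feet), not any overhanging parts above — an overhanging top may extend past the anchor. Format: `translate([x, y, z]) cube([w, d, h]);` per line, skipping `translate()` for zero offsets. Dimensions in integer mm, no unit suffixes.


translate([216, 302, 0]) cube([2995, 266, 2755]);


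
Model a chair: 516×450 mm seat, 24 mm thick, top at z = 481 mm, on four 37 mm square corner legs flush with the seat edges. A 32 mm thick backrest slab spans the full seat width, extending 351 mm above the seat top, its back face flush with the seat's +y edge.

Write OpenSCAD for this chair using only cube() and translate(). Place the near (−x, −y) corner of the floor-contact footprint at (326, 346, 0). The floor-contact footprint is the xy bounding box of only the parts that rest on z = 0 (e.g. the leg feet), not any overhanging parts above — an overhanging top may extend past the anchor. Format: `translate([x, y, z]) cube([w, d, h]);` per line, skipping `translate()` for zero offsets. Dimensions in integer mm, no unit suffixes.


// leg_h = 481 - 24 = 457
translate([326, 346, 457]) cube([516, 450, 24]);
translate([326, 346, 0]) cube([37, 37, 457]);
translate([805, 346, 0]) cube([37, 37, 457]);
translate([326, 759, 0]) cube([37, 37, 457]);
translate([805, 759, 0]) cube([37, 37, 457]);
translate([326, 764, 481]) cube([516, 32, 351]);


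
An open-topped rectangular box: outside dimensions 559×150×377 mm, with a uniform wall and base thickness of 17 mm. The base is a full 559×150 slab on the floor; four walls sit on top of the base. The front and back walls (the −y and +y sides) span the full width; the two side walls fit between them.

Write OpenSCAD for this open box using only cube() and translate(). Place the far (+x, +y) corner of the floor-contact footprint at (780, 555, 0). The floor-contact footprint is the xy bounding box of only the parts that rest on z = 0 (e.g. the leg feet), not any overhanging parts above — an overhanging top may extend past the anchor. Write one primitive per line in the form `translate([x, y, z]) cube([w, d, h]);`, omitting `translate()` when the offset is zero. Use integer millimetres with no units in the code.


translate([221, 405, 0]) cube([559, 150, 17]);
translate([221, 405, 17]) cube([559, 17, 360]);
translate([221, 538, 17]) cube([559, 17, 360]);
translate([221, 422, 17]) cube([17, 116, 360]);
translate([763, 422, 17]) cube([17, 116, 360]);


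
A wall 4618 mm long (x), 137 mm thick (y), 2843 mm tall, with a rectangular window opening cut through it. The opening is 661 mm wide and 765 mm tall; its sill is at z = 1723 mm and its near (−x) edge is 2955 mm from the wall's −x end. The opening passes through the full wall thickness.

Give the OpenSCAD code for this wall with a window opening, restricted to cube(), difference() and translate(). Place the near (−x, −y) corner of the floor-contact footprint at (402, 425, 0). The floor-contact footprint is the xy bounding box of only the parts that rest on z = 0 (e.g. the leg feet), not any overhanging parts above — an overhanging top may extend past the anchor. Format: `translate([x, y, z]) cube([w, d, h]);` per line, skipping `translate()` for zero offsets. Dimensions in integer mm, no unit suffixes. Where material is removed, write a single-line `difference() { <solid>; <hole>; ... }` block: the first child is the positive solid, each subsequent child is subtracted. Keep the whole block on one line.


difference() { translate([402, 425, 0]) cube([4618, 137, 2843]); translate([3357, 425, 1723]) cube([661, 137, 765]); }


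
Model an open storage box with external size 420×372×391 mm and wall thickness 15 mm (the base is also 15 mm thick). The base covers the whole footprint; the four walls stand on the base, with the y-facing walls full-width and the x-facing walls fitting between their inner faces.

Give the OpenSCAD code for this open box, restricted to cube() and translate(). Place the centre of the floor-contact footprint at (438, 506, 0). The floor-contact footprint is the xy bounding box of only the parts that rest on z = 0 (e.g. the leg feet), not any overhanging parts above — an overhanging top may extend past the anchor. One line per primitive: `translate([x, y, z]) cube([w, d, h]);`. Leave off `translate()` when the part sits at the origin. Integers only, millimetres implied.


translate([228, 320, 0]) cube([420, 372, 15]);
translate([228, 320, 15]) cube([420, 15, 376]);
translate([228, 677, 15]) cube([420, 15, 376]);
translate([228, 335, 15]) cube([15, 342, 376]);
translate([633, 335, 15]) cube([15, 342, 376]);


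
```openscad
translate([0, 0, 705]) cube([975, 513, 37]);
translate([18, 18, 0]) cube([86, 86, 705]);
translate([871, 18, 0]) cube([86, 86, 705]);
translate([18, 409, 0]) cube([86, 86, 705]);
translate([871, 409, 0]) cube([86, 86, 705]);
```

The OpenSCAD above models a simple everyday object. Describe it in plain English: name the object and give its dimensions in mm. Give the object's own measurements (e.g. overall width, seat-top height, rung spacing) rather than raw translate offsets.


A table: top 975 mm (x) × 513 mm (y), 37 mm thick, upper face at z = 742 mm, on four 86×86 mm square legs, each inset 18 mm from the nearest pair of top edges from z = 0 to the bottom of the top.


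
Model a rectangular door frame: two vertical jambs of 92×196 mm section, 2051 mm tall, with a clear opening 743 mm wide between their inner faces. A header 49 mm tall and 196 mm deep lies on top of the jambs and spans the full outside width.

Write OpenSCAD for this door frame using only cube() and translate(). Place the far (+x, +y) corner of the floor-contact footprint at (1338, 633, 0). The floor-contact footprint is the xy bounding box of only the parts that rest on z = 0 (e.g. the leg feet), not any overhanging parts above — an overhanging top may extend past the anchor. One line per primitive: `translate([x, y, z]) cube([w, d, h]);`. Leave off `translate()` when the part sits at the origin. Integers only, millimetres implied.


translate([411, 437, 0]) cube([92, 196, 2051]);
translate([1246, 437, 0]) cube([92, 196, 2051]);
translate([411, 437, 2051]) cube([927, 196, 49]);


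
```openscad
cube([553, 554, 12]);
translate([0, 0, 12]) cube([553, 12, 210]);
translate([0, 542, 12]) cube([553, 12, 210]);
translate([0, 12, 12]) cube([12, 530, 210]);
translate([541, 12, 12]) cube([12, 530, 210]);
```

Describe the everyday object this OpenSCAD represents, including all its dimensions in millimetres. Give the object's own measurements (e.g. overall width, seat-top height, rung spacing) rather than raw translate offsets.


An open-topped rectangular box: outside dimensions 553×554×222 mm, with a uniform wall and base thickness of 12 mm. The base is a full 553×554 slab on the floor; four walls sit on top of the base. The front and back walls (the −y and +y sides) span the full width; the two side walls fit between them.


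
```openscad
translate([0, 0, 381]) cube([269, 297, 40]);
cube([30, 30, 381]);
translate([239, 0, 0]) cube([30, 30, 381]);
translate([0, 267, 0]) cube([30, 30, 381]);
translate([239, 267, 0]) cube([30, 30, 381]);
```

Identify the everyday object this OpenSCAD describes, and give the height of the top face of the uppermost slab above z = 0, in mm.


A stool. The seat height is 421 mm.

A 269×297×40 slab at z = 381 on four corner posts — a stool. The seat top is 381 + 40 = 421 mm.


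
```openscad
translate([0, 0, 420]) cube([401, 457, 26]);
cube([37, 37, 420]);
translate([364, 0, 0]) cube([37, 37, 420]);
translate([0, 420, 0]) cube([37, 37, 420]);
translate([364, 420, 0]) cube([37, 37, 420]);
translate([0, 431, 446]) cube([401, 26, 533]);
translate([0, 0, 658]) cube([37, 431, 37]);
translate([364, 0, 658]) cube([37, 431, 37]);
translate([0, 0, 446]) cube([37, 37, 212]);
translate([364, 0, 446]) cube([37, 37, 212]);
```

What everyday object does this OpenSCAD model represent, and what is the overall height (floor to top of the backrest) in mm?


A chair. The overall height is 979 mm.

A slab on four corner posts with a tall panel at the back — a chair. The seat slab sits at z = 420 with thickness 26, and the 533 mm backrest starts at the seat top, so the overall height is 420 + 26 + 533 = 979 mm.


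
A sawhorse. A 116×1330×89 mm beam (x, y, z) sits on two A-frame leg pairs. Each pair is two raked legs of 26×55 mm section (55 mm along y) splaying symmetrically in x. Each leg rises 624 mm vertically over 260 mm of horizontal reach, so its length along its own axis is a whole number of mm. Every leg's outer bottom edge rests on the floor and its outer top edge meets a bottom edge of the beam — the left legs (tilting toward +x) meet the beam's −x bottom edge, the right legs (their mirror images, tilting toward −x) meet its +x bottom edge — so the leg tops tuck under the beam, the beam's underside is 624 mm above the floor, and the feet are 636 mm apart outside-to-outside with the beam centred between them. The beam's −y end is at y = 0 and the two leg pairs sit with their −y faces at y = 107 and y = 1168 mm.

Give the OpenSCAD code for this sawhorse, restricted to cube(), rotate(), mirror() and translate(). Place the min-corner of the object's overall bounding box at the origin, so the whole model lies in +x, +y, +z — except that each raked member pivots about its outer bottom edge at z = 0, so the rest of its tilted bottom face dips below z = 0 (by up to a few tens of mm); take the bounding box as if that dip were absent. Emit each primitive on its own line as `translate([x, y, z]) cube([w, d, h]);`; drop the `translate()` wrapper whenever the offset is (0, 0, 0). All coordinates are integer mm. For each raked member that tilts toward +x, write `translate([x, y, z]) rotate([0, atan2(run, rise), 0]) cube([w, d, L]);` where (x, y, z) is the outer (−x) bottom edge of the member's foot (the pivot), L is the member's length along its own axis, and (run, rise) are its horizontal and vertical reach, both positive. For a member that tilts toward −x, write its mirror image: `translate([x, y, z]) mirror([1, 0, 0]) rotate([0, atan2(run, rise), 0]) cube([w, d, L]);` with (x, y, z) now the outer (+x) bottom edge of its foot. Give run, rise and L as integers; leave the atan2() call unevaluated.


translate([260, 0, 624]) cube([116, 1330, 89]);
translate([0, 107, 0]) rotate([0, atan2(260, 624), 0]) cube([26, 55, 676]);
translate([636, 107, 0]) mirror([1, 0, 0]) rotate([0, atan2(260, 624), 0]) cube([26, 55, 676]);
translate([0, 1168, 0]) rotate([0, atan2(260, 624), 0]) cube([26, 55, 676]);
translate([636, 1168, 0]) mirror([1, 0, 0]) rotate([0, atan2(260, 624), 0]) cube([26, 55, 676]);


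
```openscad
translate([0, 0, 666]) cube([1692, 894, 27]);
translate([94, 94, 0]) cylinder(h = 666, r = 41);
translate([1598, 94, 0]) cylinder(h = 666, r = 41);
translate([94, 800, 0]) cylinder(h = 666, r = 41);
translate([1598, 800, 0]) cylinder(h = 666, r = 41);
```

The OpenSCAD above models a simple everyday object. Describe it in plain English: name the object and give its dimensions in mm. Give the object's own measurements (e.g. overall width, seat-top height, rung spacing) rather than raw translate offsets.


A rectangular dining table. The top is 1692×894×27 mm with its upper surface at z = 693 mm. It stands on four round legs of 82 mm diameter, each leg's bounding box inset 53 mm from the nearest pair of top edges, running from the floor to the underside of the top.


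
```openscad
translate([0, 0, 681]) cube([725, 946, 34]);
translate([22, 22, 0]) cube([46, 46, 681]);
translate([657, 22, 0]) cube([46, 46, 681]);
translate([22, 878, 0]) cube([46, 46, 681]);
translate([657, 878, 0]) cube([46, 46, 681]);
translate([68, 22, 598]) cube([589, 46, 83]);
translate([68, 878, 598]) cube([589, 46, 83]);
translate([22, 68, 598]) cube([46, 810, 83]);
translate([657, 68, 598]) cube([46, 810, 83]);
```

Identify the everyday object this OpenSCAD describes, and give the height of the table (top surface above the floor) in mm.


A table. The table height is 715 mm.

A 725×946×34 slab sits at z = 681 on four 46 mm square posts — a table. The top surface is at 681 + 34 = 715 mm.


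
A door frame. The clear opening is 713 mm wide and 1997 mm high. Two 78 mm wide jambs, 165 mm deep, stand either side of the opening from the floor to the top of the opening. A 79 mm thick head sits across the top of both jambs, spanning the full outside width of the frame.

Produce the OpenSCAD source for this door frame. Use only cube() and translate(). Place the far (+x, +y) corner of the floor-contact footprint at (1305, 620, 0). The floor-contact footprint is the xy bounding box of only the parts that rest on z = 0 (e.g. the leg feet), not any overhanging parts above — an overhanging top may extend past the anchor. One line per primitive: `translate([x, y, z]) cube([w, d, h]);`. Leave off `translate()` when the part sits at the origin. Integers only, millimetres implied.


translate([436, 455, 0]) cube([78, 165, 1997]);
translate([1227, 455, 0]) cube([78, 165, 1997]);
translate([436, 455, 1997]) cube([869, 165, 79]);
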